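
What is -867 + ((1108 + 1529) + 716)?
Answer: 2486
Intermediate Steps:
-867 + ((1108 + 1529) + 716) = -867 + (2637 + 716) = -867 + 3353 = 2486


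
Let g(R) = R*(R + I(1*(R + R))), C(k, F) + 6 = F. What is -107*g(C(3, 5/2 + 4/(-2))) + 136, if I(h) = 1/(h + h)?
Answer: -6255/2 ≈ -3127.5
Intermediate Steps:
I(h) = 1/(2*h)
C(k, F) = -6 + F
g(R) = R*(R + 1/(4*R)) (g(R) = R*(R + 1/(2*((1*(R + R))))) = R*(R + 1/(2*((1*(2*R))))) = R*(R + 1/(2*((2*R)))) = R*(R + (1/(2*R))/2) = R*(R + 1/(4*R)))
-107*g(C(3, 5/2 + 4/(-2))) + 136 = -107*(1/4 + (-6 + (5/2 + 4/(-2)))**2) + 136 = -107*(1/4 + (-6 + (5*(1/2) + 4*(-1/2)))**2) + 136 = -107*(1/4 + (-6 + (5/2 - 2))**2) + 136 = -107*(1/4 + (-6 + 1/2)**2) + 136 = -107*(1/4 + (-11/2)**2) + 136 = -107*(1/4 + 121/4) + 136 = -107*61/2 + 136 = -6527/2 + 136 = -6255/2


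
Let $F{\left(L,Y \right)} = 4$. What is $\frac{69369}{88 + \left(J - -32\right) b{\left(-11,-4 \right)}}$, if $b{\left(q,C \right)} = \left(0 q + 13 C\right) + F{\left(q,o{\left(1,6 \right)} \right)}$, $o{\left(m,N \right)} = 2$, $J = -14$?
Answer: $- \frac{69369}{776} \approx -89.393$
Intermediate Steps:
$b{\left(q,C \right)} = 4 + 13 C$ ($b{\left(q,C \right)} = \left(0 q + 13 C\right) + 4 = \left(0 + 13 C\right) + 4 = 13 C + 4 = 4 + 13 C$)
$\frac{69369}{88 + \left(J - -32\right) b{\left(-11,-4 \right)}} = \frac{69369}{88 + \left(-14 - -32\right) \left(4 + 13 \left(-4\right)\right)} = \frac{69369}{88 + \left(-14 + 32\right) \left(4 - 52\right)} = \frac{69369}{88 + 18 \left(-48\right)} = \frac{69369}{88 - 864} = \frac{69369}{-776} = 69369 \left(- \frac{1}{776}\right) = - \frac{69369}{776}$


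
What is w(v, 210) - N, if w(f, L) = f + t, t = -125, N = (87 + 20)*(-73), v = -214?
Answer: 7472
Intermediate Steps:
N = -7811 (N = 107*(-73) = -7811)
w(f, L) = -125 + f (w(f, L) = f - 125 = -125 + f)
w(v, 210) - N = (-125 - 214) - 1*(-7811) = -339 + 7811 = 7472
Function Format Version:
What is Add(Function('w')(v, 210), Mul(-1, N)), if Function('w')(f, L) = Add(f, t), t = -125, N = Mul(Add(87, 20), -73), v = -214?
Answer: 7472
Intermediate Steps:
N = -7811 (N = Mul(107, -73) = -7811)
Function('w')(f, L) = Add(-125, f) (Function('w')(f, L) = Add(f, -125) = Add(-125, f))
Add(Function('w')(v, 210), Mul(-1, N)) = Add(Add(-125, -214), Mul(-1, -7811)) = Add(-339, 7811) = 7472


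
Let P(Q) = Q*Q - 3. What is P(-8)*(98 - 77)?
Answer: 1281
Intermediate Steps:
P(Q) = -3 + Q² (P(Q) = Q² - 3 = -3 + Q²)
P(-8)*(98 - 77) = (-3 + (-8)²)*(98 - 77) = (-3 + 64)*21 = 61*21 = 1281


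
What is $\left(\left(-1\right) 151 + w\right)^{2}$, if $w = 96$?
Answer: $3025$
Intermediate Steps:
$\left(\left(-1\right) 151 + w\right)^{2} = \left(\left(-1\right) 151 + 96\right)^{2} = \left(-151 + 96\right)^{2} = \left(-55\right)^{2} = 3025$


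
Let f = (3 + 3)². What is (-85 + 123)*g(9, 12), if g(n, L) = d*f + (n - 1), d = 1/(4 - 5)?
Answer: -1064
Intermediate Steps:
d = -1 (d = 1/(-1) = -1)
f = 36 (f = 6² = 36)
g(n, L) = -37 + n (g(n, L) = -1*36 + (n - 1) = -36 + (-1 + n) = -37 + n)
(-85 + 123)*g(9, 12) = (-85 + 123)*(-37 + 9) = 38*(-28) = -1064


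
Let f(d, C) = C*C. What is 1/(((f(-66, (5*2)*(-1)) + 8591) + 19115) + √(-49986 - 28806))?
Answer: 13903/386626214 - 7*I*√402/386626214 ≈ 3.596e-5 - 3.6301e-7*I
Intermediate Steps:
f(d, C) = C²
1/(((f(-66, (5*2)*(-1)) + 8591) + 19115) + √(-49986 - 28806)) = 1/(((((5*2)*(-1))² + 8591) + 19115) + √(-49986 - 28806)) = 1/((((10*(-1))² + 8591) + 19115) + √(-78792)) = 1/((((-10)² + 8591) + 19115) + 14*I*√402) = 1/(((100 + 8591) + 19115) + 14*I*√402) = 1/((8691 + 19115) + 14*I*√402) = 1/(27806 + 14*I*√402)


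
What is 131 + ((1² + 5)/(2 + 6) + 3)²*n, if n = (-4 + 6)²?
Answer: 749/4 ≈ 187.25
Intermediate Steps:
n = 4 (n = 2² = 4)
131 + ((1² + 5)/(2 + 6) + 3)²*n = 131 + ((1² + 5)/(2 + 6) + 3)²*4 = 131 + ((1 + 5)/8 + 3)²*4 = 131 + (6*(⅛) + 3)²*4 = 131 + (¾ + 3)²*4 = 131 + (15/4)²*4 = 131 + (225/16)*4 = 131 + 225/4 = 749/4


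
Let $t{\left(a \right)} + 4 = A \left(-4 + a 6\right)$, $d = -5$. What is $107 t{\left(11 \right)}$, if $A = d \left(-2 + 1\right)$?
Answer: $32742$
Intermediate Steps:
$A = 5$ ($A = - 5 \left(-2 + 1\right) = \left(-5\right) \left(-1\right) = 5$)
$t{\left(a \right)} = -24 + 30 a$ ($t{\left(a \right)} = -4 + 5 \left(-4 + a 6\right) = -4 + 5 \left(-4 + 6 a\right) = -4 + \left(-20 + 30 a\right) = -24 + 30 a$)
$107 t{\left(11 \right)} = 107 \left(-24 + 30 \cdot 11\right) = 107 \left(-24 + 330\right) = 107 \cdot 306 = 32742$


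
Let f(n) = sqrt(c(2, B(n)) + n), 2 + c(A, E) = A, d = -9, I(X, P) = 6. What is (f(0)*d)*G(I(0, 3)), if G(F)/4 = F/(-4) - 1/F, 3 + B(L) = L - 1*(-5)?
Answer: 0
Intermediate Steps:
B(L) = 2 + L (B(L) = -3 + (L - 1*(-5)) = -3 + (L + 5) = -3 + (5 + L) = 2 + L)
c(A, E) = -2 + A
f(n) = sqrt(n) (f(n) = sqrt((-2 + 2) + n) = sqrt(0 + n) = sqrt(n))
G(F) = -F - 4/F (G(F) = 4*(F/(-4) - 1/F) = 4*(F*(-1/4) - 1/F) = 4*(-F/4 - 1/F) = 4*(-1/F - F/4) = -F - 4/F)
(f(0)*d)*G(I(0, 3)) = (sqrt(0)*(-9))*(-1*6 - 4/6) = (0*(-9))*(-6 - 4*1/6) = 0*(-6 - 2/3) = 0*(-20/3) = 0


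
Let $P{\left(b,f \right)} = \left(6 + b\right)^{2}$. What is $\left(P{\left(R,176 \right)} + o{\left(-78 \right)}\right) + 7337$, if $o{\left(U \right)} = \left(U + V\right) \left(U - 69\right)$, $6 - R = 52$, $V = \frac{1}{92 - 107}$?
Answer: $\frac{102064}{5} \approx 20413.0$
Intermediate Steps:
$V = - \frac{1}{15}$ ($V = \frac{1}{-15} = - \frac{1}{15} \approx -0.066667$)
$R = -46$ ($R = 6 - 52 = -46$)
$o{\left(U \right)} = \left(-69 + U\right) \left(- \frac{1}{15} + U\right)$ ($o{\left(U \right)} = \left(U - \frac{1}{15}\right) \left(U - 69\right) = \left(- \frac{1}{15} + U\right) \left(-69 + U\right) = \left(-69 + U\right) \left(- \frac{1}{15} + U\right)$)
$\left(P{\left(R,176 \right)} + o{\left(-78 \right)}\right) + 7337 = \left(\left(6 - 46\right)^{2} + \left(\frac{23}{5} + \left(-78\right)^{2} - - \frac{26936}{5}\right)\right) + 7337 = \left(\left(-40\right)^{2} + \left(\frac{23}{5} + 6084 + \frac{26936}{5}\right)\right) + 7337 = \left(1600 + \frac{57379}{5}\right) + 7337 = \frac{65379}{5} + 7337 = \frac{102064}{5}$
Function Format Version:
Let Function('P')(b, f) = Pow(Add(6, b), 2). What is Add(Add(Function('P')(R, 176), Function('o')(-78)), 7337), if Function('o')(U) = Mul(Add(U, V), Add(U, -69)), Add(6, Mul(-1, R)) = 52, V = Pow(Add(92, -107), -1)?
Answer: Rational(102064, 5) ≈ 20413.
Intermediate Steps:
V = Rational(-1, 15) (V = Pow(-15, -1) = Rational(-1, 15) ≈ -0.066667)
R = -46 (R = Add(6, Mul(-1, 52)) = Add(6, -52) = -46)
Function('o')(U) = Mul(Add(-69, U), Add(Rational(-1, 15), U)) (Function('o')(U) = Mul(Add(U, Rational(-1, 15)), Add(U, -69)) = Mul(Add(Rational(-1, 15), U), Add(-69, U)) = Mul(Add(-69, U), Add(Rational(-1, 15), U)))
Add(Add(Function('P')(R, 176), Function('o')(-78)), 7337) = Add(Add(Pow(Add(6, -46), 2), Add(Rational(23, 5), Pow(-78, 2), Mul(Rational(-1036, 15), -78))), 7337) = Add(Add(Pow(-40, 2), Add(Rational(23, 5), 6084, Rational(26936, 5))), 7337) = Add(Add(1600, Rational(57379, 5)), 7337) = Add(Rational(65379, 5), 7337) = Rational(102064, 5)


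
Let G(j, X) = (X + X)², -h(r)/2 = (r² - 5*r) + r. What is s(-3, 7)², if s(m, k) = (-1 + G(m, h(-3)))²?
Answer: 2477354017650625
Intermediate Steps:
h(r) = -2*r² + 8*r (h(r) = -2*((r² - 5*r) + r) = -2*(r² - 4*r) = -2*r² + 8*r)
G(j, X) = 4*X² (G(j, X) = (2*X)² = 4*X²)
s(m, k) = 49773025 (s(m, k) = (-1 + 4*(2*(-3)*(4 - 1*(-3)))²)² = (-1 + 4*(2*(-3)*(4 + 3))²)² = (-1 + 4*(2*(-3)*7)²)² = (-1 + 4*(-42)²)² = (-1 + 4*1764)² = (-1 + 7056)² = 7055² = 49773025)
s(-3, 7)² = 49773025² = 2477354017650625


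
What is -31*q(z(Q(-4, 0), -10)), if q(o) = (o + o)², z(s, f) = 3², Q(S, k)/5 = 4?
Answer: -10044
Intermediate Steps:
Q(S, k) = 20 (Q(S, k) = 5*4 = 20)
z(s, f) = 9
q(o) = 4*o² (q(o) = (2*o)² = 4*o²)
-31*q(z(Q(-4, 0), -10)) = -124*9² = -124*81 = -31*324 = -10044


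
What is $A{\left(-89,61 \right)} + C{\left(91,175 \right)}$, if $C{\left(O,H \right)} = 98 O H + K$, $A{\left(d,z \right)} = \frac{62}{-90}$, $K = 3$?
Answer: $\frac{70229354}{45} \approx 1.5607 \cdot 10^{6}$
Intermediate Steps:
$A{\left(d,z \right)} = - \frac{31}{45}$ ($A{\left(d,z \right)} = 62 \left(- \frac{1}{90}\right) = - \frac{31}{45}$)
$C{\left(O,H \right)} = 3 + 98 H O$ ($C{\left(O,H \right)} = 98 O H + 3 = 98 H O + 3 = 3 + 98 H O$)
$A{\left(-89,61 \right)} + C{\left(91,175 \right)} = - \frac{31}{45} + \left(3 + 98 \cdot 175 \cdot 91\right) = - \frac{31}{45} + \left(3 + 1560650\right) = - \frac{31}{45} + 1560653 = \frac{70229354}{45}$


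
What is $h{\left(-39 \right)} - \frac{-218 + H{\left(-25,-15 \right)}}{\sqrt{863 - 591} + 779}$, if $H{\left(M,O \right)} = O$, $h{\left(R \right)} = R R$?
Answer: $\frac{922772956}{606569} - \frac{932 \sqrt{17}}{606569} \approx 1521.3$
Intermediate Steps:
$h{\left(R \right)} = R^{2}$
$h{\left(-39 \right)} - \frac{-218 + H{\left(-25,-15 \right)}}{\sqrt{863 - 591} + 779} = \left(-39\right)^{2} - \frac{-218 - 15}{\sqrt{863 - 591} + 779} = 1521 - - \frac{233}{\sqrt{272} + 779} = 1521 - - \frac{233}{4 \sqrt{17} + 779} = 1521 - - \frac{233}{779 + 4 \sqrt{17}} = 1521 + \frac{233}{779 + 4 \sqrt{17}}$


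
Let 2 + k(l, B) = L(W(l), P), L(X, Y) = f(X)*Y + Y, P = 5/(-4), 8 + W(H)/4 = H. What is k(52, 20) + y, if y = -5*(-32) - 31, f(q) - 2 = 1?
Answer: 122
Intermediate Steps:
f(q) = 3 (f(q) = 2 + 1 = 3)
W(H) = -32 + 4*H
P = -5/4 (P = 5*(-¼) = -5/4 ≈ -1.2500)
L(X, Y) = 4*Y (L(X, Y) = 3*Y + Y = 4*Y)
k(l, B) = -7 (k(l, B) = -2 + 4*(-5/4) = -2 - 5 = -7)
y = 129 (y = 160 - 31 = 129)
k(52, 20) + y = -7 + 129 = 122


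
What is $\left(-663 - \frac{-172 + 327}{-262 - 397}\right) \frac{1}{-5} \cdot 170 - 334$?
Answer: $\frac{14629802}{659} \approx 22200.0$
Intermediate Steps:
$\left(-663 - \frac{-172 + 327}{-262 - 397}\right) \frac{1}{-5} \cdot 170 - 334 = \left(-663 - \frac{155}{-659}\right) \left(\left(- \frac{1}{5}\right) 170\right) - 334 = \left(-663 - 155 \left(- \frac{1}{659}\right)\right) \left(-34\right) - 334 = \left(-663 - - \frac{155}{659}\right) \left(-34\right) - 334 = \left(-663 + \frac{155}{659}\right) \left(-34\right) - 334 = \left(- \frac{436762}{659}\right) \left(-34\right) - 334 = \frac{14849908}{659} - 334 = \frac{14629802}{659}$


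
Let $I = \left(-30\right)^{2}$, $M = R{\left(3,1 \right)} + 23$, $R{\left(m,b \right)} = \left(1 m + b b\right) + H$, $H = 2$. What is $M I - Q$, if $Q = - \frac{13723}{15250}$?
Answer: $\frac{398038723}{15250} \approx 26101.0$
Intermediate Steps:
$Q = - \frac{13723}{15250}$ ($Q = \left(-13723\right) \frac{1}{15250} = - \frac{13723}{15250} \approx -0.89987$)
$R{\left(m,b \right)} = 2 + m + b^{2}$ ($R{\left(m,b \right)} = \left(1 m + b b\right) + 2 = \left(m + b^{2}\right) + 2 = 2 + m + b^{2}$)
$M = 29$ ($M = \left(2 + 3 + 1^{2}\right) + 23 = \left(2 + 3 + 1\right) + 23 = 6 + 23 = 29$)
$I = 900$
$M I - Q = 29 \cdot 900 - - \frac{13723}{15250} = 26100 + \frac{13723}{15250} = \frac{398038723}{15250}$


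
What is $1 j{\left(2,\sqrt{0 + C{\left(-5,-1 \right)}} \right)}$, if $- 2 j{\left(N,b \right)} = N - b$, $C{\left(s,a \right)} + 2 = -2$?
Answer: $-1 + i \approx -1.0 + 1.0 i$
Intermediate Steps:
$C{\left(s,a \right)} = -4$ ($C{\left(s,a \right)} = -2 - 2 = -4$)
$j{\left(N,b \right)} = \frac{b}{2} - \frac{N}{2}$ ($j{\left(N,b \right)} = - \frac{N - b}{2} = \frac{b}{2} - \frac{N}{2}$)
$1 j{\left(2,\sqrt{0 + C{\left(-5,-1 \right)}} \right)} = 1 \left(\frac{\sqrt{0 - 4}}{2} - 1\right) = 1 \left(\frac{\sqrt{-4}}{2} - 1\right) = 1 \left(\frac{2 i}{2} - 1\right) = 1 \left(i - 1\right) = 1 \left(-1 + i\right) = -1 + i$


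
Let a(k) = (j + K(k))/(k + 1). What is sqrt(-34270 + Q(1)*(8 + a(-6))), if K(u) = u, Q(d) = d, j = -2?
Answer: I*sqrt(856510)/5 ≈ 185.1*I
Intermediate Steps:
a(k) = (-2 + k)/(1 + k) (a(k) = (-2 + k)/(k + 1) = (-2 + k)/(1 + k))
sqrt(-34270 + Q(1)*(8 + a(-6))) = sqrt(-34270 + 1*(8 + (-2 - 6)/(1 - 6))) = sqrt(-34270 + 1*(8 - 8/(-5))) = sqrt(-34270 + 1*(8 - 1/5*(-8))) = sqrt(-34270 + 1*(8 + 8/5)) = sqrt(-34270 + 1*(48/5)) = sqrt(-34270 + 48/5) = sqrt(-171302/5) = I*sqrt(856510)/5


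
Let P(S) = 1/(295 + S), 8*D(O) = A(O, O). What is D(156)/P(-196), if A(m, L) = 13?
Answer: 1287/8 ≈ 160.88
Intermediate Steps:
D(O) = 13/8 (D(O) = (1/8)*13 = 13/8)
D(156)/P(-196) = 13/(8*(1/(295 - 196))) = 13/(8*(1/99)) = (13/8)*99 = 1287/8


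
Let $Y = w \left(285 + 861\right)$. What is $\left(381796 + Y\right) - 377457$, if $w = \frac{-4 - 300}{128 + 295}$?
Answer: $\frac{495671}{141} \approx 3515.4$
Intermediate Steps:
$w = - \frac{304}{423} \approx -0.71868$
$Y = - \frac{116128}{141}$ ($Y = - \frac{304 \left(285 + 861\right)}{423} = \left(- \frac{304}{423}\right) 1146 = - \frac{116128}{141} \approx -823.6$)
$\left(381796 + Y\right) - 377457 = \left(381796 - \frac{116128}{141}\right) - 377457 = \frac{53717108}{141} - 377457 = \frac{495671}{141}$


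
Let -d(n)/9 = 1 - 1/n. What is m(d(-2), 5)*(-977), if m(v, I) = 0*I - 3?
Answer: 2931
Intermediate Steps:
d(n) = -9 + 9/n (d(n) = -9*(1 - 1/n) = -9 + 9/n)
m(v, I) = -3 (m(v, I) = 0 - 3 = -3)
m(d(-2), 5)*(-977) = -3*(-977) = 2931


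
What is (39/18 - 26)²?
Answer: 20449/36 ≈ 568.03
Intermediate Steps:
(39/18 - 26)² = (39*(1/18) - 26)² = (13/6 - 26)² = (-143/6)² = 20449/36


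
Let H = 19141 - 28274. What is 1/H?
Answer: -1/9133 ≈ -0.00010949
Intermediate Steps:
H = -9133
1/H = 1/(-9133) = -1/9133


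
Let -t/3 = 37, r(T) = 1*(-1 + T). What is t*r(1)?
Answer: 0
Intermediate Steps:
r(T) = -1 + T
t = -111 (t = -3*37 = -111)
t*r(1) = -111*(-1 + 1) = -111*0 = 0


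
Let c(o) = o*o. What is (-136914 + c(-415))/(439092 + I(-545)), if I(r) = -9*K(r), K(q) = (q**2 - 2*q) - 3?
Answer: -35311/2243916 ≈ -0.015736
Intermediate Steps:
c(o) = o**2
K(q) = -3 + q**2 - 2*q
I(r) = 27 - 9*r**2 + 18*r (I(r) = -9*(-3 + r**2 - 2*r) = 27 - 9*r**2 + 18*r)
(-136914 + c(-415))/(439092 + I(-545)) = (-136914 + (-415)**2)/(439092 + (27 - 9*(-545)**2 + 18*(-545))) = (-136914 + 172225)/(439092 + (27 - 9*297025 - 9810)) = 35311/(439092 + (27 - 2673225 - 9810)) = 35311/(439092 - 2683008) = 35311/(-2243916) = 35311*(-1/2243916) = -35311/2243916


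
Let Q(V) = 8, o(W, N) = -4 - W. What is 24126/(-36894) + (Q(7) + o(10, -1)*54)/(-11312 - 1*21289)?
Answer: -126489169/200463549 ≈ -0.63098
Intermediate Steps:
24126/(-36894) + (Q(7) + o(10, -1)*54)/(-11312 - 1*21289) = 24126/(-36894) + (8 + (-4 - 1*10)*54)/(-11312 - 1*21289) = 24126*(-1/36894) + (8 + (-4 - 10)*54)/(-11312 - 21289) = -4021/6149 + (8 - 14*54)/(-32601) = -4021/6149 + (8 - 756)*(-1/32601) = -4021/6149 - 748*(-1/32601) = -4021/6149 + 748/32601 = -126489169/200463549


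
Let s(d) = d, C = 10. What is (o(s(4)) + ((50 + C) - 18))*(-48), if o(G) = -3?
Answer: -1872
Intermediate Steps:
(o(s(4)) + ((50 + C) - 18))*(-48) = (-3 + ((50 + 10) - 18))*(-48) = (-3 + (60 - 18))*(-48) = (-3 + 42)*(-48) = 39*(-48) = -1872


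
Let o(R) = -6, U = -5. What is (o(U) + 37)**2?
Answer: 961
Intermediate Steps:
(o(U) + 37)**2 = (-6 + 37)**2 = 31**2 = 961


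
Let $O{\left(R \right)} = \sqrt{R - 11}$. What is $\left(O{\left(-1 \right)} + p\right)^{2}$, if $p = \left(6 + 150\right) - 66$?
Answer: $8088 + 360 i \sqrt{3} \approx 8088.0 + 623.54 i$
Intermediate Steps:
$p = 90$ ($p = 156 - 66 = 90$)
$O{\left(R \right)} = \sqrt{-11 + R}$
$\left(O{\left(-1 \right)} + p\right)^{2} = \left(\sqrt{-11 - 1} + 90\right)^{2} = \left(\sqrt{-12} + 90\right)^{2} = \left(2 i \sqrt{3} + 90\right)^{2} = \left(90 + 2 i \sqrt{3}\right)^{2}$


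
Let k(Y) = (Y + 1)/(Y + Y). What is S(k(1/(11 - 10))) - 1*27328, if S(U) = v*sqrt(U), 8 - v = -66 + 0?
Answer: -27254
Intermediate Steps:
v = 74 (v = 8 - (-66 + 0) = 8 - 1*(-66) = 8 + 66 = 74)
k(Y) = (1 + Y)/(2*Y) (k(Y) = (1 + Y)/((2*Y)) = (1 + Y)*(1/(2*Y)) = (1 + Y)/(2*Y))
S(U) = 74*sqrt(U)
S(k(1/(11 - 10))) - 1*27328 = 74*sqrt((1 + 1/(11 - 10))/(2*(1/(11 - 10)))) - 1*27328 = 74*sqrt((1 + 1/1)/(2*(1/1))) - 27328 = 74*sqrt((1/2)*(1 + 1)/1) - 27328 = 74*sqrt((1/2)*1*2) - 27328 = 74*sqrt(1) - 27328 = 74*1 - 27328 = 74 - 27328 = -27254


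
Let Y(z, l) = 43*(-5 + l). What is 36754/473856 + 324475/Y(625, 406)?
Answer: 77194087411/4085349504 ≈ 18.895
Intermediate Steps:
Y(z, l) = -215 + 43*l
36754/473856 + 324475/Y(625, 406) = 36754/473856 + 324475/(-215 + 43*406) = 36754*(1/473856) + 324475/(-215 + 17458) = 18377/236928 + 324475/17243 = 77194087411/4085349504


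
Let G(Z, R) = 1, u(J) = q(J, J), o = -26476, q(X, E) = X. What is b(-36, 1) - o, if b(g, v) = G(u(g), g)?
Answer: 26477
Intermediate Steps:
u(J) = J
b(g, v) = 1
b(-36, 1) - o = 1 - 1*(-26476) = 1 + 26476 = 26477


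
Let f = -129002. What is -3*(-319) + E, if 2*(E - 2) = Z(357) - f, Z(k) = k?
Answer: 131277/2 ≈ 65639.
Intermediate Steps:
E = 129363/2 (E = 2 + (357 - 1*(-129002))/2 = 2 + (357 + 129002)/2 = 2 + (1/2)*129359 = 2 + 129359/2 = 129363/2 ≈ 64682.)
-3*(-319) + E = -3*(-319) + 129363/2 = 957 + 129363/2 = 131277/2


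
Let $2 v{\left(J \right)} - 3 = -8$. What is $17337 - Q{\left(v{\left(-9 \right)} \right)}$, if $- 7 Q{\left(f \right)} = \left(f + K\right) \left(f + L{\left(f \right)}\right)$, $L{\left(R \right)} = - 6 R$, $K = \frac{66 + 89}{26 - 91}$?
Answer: $\frac{6307493}{364} \approx 17328.0$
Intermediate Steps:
$K = - \frac{31}{13}$ ($K = \frac{155}{-65} = 155 \left(- \frac{1}{65}\right) = - \frac{31}{13} \approx -2.3846$)
$v{\left(J \right)} = - \frac{5}{2}$ ($v{\left(J \right)} = \frac{3}{2} + \frac{1}{2} \left(-8\right) = \frac{3}{2} - 4 = - \frac{5}{2}$)
$Q{\left(f \right)} = \frac{5 f \left(- \frac{31}{13} + f\right)}{7}$ ($Q{\left(f \right)} = - \frac{\left(f - \frac{31}{13}\right) \left(f - 6 f\right)}{7} = - \frac{\left(- \frac{31}{13} + f\right) \left(- 5 f\right)}{7} = - \frac{\left(-5\right) f \left(- \frac{31}{13} + f\right)}{7} = \frac{5 f \left(- \frac{31}{13} + f\right)}{7}$)
$17337 - Q{\left(v{\left(-9 \right)} \right)} = 17337 - \frac{5}{91} \left(- \frac{5}{2}\right) \left(-31 + 13 \left(- \frac{5}{2}\right)\right) = 17337 - \frac{5}{91} \left(- \frac{5}{2}\right) \left(-31 - \frac{65}{2}\right) = 17337 - \frac{5}{91} \left(- \frac{5}{2}\right) \left(- \frac{127}{2}\right) = 17337 - \frac{3175}{364} = \frac{6307493}{364}$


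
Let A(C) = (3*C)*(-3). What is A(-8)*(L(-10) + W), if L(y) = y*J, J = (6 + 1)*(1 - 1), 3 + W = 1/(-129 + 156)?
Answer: -640/3 ≈ -213.33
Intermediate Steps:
A(C) = -9*C
W = -80/27 (W = -3 + 1/(-129 + 156) = -3 + 1/27 = -80/27 ≈ -2.9630)
J = 0 (J = 7*0 = 0)
L(y) = 0 (L(y) = y*0 = 0)
A(-8)*(L(-10) + W) = (-9*(-8))*(0 - 80/27) = 72*(-80/27) = -640/3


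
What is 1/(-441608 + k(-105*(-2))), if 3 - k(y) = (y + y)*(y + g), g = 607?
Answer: -1/784745 ≈ -1.2743e-6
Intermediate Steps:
k(y) = 3 - 2*y*(607 + y) (k(y) = 3 - (y + y)*(y + 607) = 3 - 2*y*(607 + y))
1/(-441608 + k(-105*(-2))) = 1/(-441608 + (3 - (-127470)*(-2) - 2*(-105*(-2))²)) = 1/(-441608 + (3 - 1214*210 - 2*210²)) = 1/(-441608 + (3 - 254940 - 2*44100)) = 1/(-441608 + (3 - 254940 - 88200)) = 1/(-441608 - 343137) = 1/(-784745) = -1/784745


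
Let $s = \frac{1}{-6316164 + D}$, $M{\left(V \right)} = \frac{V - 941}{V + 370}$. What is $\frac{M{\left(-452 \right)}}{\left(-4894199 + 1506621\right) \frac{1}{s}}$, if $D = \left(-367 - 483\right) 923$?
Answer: $\frac{1393}{1972446247516744} \approx 7.0623 \cdot 10^{-13}$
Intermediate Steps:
$D = -784550$ ($D = \left(-850\right) 923 = -784550$)
$M{\left(V \right)} = \frac{-941 + V}{370 + V}$
$s = - \frac{1}{7100714}$ ($s = \frac{1}{-6316164 - 784550} = \frac{1}{-7100714} = - \frac{1}{7100714} \approx -1.4083 \cdot 10^{-7}$)
$\frac{M{\left(-452 \right)}}{\left(-4894199 + 1506621\right) \frac{1}{s}} = \frac{\frac{1}{370 - 452} \left(-941 - 452\right)}{\left(-4894199 + 1506621\right) \frac{1}{- \frac{1}{7100714}}} = \frac{\frac{1}{-82} \left(-1393\right)}{\left(-3387578\right) \left(-7100714\right)} = \frac{\left(- \frac{1}{82}\right) \left(-1393\right)}{24054222530692} = \frac{1393}{82} \cdot \frac{1}{24054222530692} = \frac{1393}{1972446247516744}$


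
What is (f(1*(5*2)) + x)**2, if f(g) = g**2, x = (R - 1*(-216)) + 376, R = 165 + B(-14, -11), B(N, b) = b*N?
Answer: 1022121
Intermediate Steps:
B(N, b) = N*b
R = 319 (R = 165 - 14*(-11) = 165 + 154 = 319)
x = 911 (x = (319 - 1*(-216)) + 376 = (319 + 216) + 376 = 535 + 376 = 911)
(f(1*(5*2)) + x)**2 = ((1*(5*2))**2 + 911)**2 = ((1*10)**2 + 911)**2 = (10**2 + 911)**2 = (100 + 911)**2 = 1011**2 = 1022121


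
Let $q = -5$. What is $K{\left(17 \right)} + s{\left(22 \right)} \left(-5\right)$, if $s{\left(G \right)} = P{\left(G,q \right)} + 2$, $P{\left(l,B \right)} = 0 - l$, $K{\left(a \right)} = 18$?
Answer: $118$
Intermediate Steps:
$P{\left(l,B \right)} = - l$
$s{\left(G \right)} = 2 - G$ ($s{\left(G \right)} = - G + 2 = 2 - G$)
$K{\left(17 \right)} + s{\left(22 \right)} \left(-5\right) = 18 + \left(2 - 22\right) \left(-5\right) = 18 - -100 = 18 + 100 = 118$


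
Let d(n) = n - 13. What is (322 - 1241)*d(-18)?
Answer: 28489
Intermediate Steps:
d(n) = -13 + n
(322 - 1241)*d(-18) = (322 - 1241)*(-13 - 18) = -919*(-31) = 28489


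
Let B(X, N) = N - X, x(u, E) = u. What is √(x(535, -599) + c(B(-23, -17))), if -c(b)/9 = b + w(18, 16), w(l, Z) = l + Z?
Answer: 5*√7 ≈ 13.229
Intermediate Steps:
w(l, Z) = Z + l
c(b) = -306 - 9*b (c(b) = -9*(b + (16 + 18)) = -9*(b + 34) = -9*(34 + b) = -306 - 9*b)
√(x(535, -599) + c(B(-23, -17))) = √(535 + (-306 - 9*(-17 - 1*(-23)))) = √(535 + (-306 - 9*(-17 + 23))) = √(535 + (-306 - 9*6)) = √(535 + (-306 - 54)) = √(535 - 360) = √175 = 5*√7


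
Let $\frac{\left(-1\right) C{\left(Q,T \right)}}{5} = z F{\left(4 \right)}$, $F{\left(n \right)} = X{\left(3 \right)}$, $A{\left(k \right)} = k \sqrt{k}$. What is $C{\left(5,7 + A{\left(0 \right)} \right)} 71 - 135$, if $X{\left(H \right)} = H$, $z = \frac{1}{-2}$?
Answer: $\frac{795}{2} \approx 397.5$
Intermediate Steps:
$z = - \frac{1}{2} \approx -0.5$
$A{\left(k \right)} = k^{\frac{3}{2}}$
$F{\left(n \right)} = 3$
$C{\left(Q,T \right)} = \frac{15}{2}$ ($C{\left(Q,T \right)} = - 5 \left(\left(- \frac{1}{2}\right) 3\right) = \left(-5\right) \left(- \frac{3}{2}\right) = \frac{15}{2}$)
$C{\left(5,7 + A{\left(0 \right)} \right)} 71 - 135 = \frac{15}{2} \cdot 71 - 135 = \frac{1065}{2} - 135 = \frac{795}{2}$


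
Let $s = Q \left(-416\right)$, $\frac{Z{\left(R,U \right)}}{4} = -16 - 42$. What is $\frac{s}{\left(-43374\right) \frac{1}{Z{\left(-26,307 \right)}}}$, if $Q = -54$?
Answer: $\frac{868608}{7229} \approx 120.16$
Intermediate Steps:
$Z{\left(R,U \right)} = -232$ ($Z{\left(R,U \right)} = 4 \left(-16 - 42\right) = 4 \left(-58\right) = -232$)
$s = 22464$ ($s = \left(-54\right) \left(-416\right) = 22464$)
$\frac{s}{\left(-43374\right) \frac{1}{Z{\left(-26,307 \right)}}} = \frac{22464}{\left(-43374\right) \frac{1}{-232}} = \frac{22464}{\left(-43374\right) \left(- \frac{1}{232}\right)} = \frac{22464}{\frac{21687}{116}} = 22464 \cdot \frac{116}{21687} = \frac{868608}{7229}$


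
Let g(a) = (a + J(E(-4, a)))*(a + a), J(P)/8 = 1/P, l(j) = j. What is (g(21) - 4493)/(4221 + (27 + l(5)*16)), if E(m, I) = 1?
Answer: -3275/4328 ≈ -0.75670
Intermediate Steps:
J(P) = 8/P
g(a) = 2*a*(8 + a) (g(a) = (a + 8/1)*(a + a) = (a + 8*1)*(2*a) = (a + 8)*(2*a) = (8 + a)*(2*a) = 2*a*(8 + a))
(g(21) - 4493)/(4221 + (27 + l(5)*16)) = (2*21*(8 + 21) - 4493)/(4221 + (27 + 5*16)) = (2*21*29 - 4493)/(4221 + (27 + 80)) = (1218 - 4493)/(4221 + 107) = -3275/4328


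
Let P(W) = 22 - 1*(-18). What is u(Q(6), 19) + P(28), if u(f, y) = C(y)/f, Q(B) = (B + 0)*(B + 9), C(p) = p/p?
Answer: 3601/90 ≈ 40.011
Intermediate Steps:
P(W) = 40 (P(W) = 22 + 18 = 40)
C(p) = 1
Q(B) = B*(9 + B)
u(f, y) = 1/f
u(Q(6), 19) + P(28) = 1/(6*(9 + 6)) + 40 = 1/(6*15) + 40 = 1/90 + 40 = 3601/90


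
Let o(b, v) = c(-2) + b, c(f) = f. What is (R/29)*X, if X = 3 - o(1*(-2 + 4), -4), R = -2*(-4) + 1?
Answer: 27/29 ≈ 0.93103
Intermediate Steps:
o(b, v) = -2 + b
R = 9 (R = 8 + 1 = 9)
X = 3 (X = 3 - (-2 + 1*(-2 + 4)) = 3 - (-2 + 1*2) = 3 - (-2 + 2) = 3 - 1*0 = 3 + 0 = 3)
(R/29)*X = (9/29)*3 = 27/29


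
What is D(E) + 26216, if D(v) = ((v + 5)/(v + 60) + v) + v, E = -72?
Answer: 312931/12 ≈ 26078.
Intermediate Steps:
D(v) = 2*v + (5 + v)/(60 + v) (D(v) = ((5 + v)/(60 + v) + v) + v = (v + (5 + v)/(60 + v)) + v = 2*v + (5 + v)/(60 + v))
D(E) + 26216 = (5 + 2*(-72)**2 + 121*(-72))/(60 - 72) + 26216 = (5 + 2*5184 - 8712)/(-12) + 26216 = -(5 + 10368 - 8712)/12 + 26216 = -1/12*1661 + 26216 = -1661/12 + 26216 = 312931/12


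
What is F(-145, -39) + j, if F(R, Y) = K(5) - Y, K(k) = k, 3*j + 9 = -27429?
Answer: -9102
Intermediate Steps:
j = -9146 (j = -3 + (⅓)*(-27429) = -3 - 9143 = -9146)
F(R, Y) = 5 - Y
F(-145, -39) + j = (5 - 1*(-39)) - 9146 = (5 + 39) - 9146 = 44 - 9146 = -9102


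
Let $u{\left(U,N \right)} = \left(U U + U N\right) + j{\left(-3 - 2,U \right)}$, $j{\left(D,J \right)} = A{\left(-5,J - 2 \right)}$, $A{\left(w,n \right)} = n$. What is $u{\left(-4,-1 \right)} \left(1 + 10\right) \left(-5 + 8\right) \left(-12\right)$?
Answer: $-5544$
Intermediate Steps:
$j{\left(D,J \right)} = -2 + J$ ($j{\left(D,J \right)} = J - 2 = -2 + J$)
$u{\left(U,N \right)} = -2 + U + U^{2} + N U$ ($u{\left(U,N \right)} = \left(U U + U N\right) + \left(-2 + U\right) = \left(U^{2} + N U\right) + \left(-2 + U\right) = -2 + U + U^{2} + N U$)
$u{\left(-4,-1 \right)} \left(1 + 10\right) \left(-5 + 8\right) \left(-12\right) = \left(-2 - 4 + \left(-4\right)^{2} - -4\right) \left(1 + 10\right) \left(-5 + 8\right) \left(-12\right) = \left(-2 - 4 + 16 + 4\right) 11 \cdot 3 \left(-12\right) = 14 \cdot 33 \left(-12\right) = 462 \left(-12\right) = -5544$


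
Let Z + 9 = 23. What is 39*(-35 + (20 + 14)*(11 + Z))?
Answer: 31785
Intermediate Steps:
Z = 14 (Z = -9 + 23 = 14)
39*(-35 + (20 + 14)*(11 + Z)) = 39*(-35 + (20 + 14)*(11 + 14)) = 39*(-35 + 34*25) = 39*(-35 + 850) = 39*815 = 31785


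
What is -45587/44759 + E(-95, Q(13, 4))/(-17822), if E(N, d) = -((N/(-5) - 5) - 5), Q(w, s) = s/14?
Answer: -812048683/797694898 ≈ -1.0180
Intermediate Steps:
Q(w, s) = s/14 (Q(w, s) = s*(1/14) = s/14)
E(N, d) = 10 + N/5 (E(N, d) = -((-N/5 - 5) - 5) = -((-5 - N/5) - 5) = -(-10 - N/5) = 10 + N/5)
-45587/44759 + E(-95, Q(13, 4))/(-17822) = -45587/44759 + (10 + (1/5)*(-95))/(-17822) = -45587*1/44759 + (10 - 19)*(-1/17822) = -45587/44759 - 9*(-1/17822) = -45587/44759 + 9/17822 = -812048683/797694898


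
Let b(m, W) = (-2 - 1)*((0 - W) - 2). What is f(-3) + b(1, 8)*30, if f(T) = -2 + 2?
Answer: 900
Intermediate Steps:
f(T) = 0
b(m, W) = 6 + 3*W (b(m, W) = -3*(-W - 2) = -3*(-2 - W) = 6 + 3*W)
f(-3) + b(1, 8)*30 = 0 + (6 + 3*8)*30 = 0 + (6 + 24)*30 = 0 + 30*30 = 0 + 900 = 900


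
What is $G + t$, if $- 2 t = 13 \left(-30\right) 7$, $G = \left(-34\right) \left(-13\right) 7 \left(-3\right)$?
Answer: $-7917$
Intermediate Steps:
$G = -9282$ ($G = 442 \left(-21\right) = -9282$)
$t = 1365$ ($t = - \frac{13 \left(-30\right) 7}{2} = - \frac{\left(-390\right) 7}{2} = \left(- \frac{1}{2}\right) \left(-2730\right) = 1365$)
$G + t = -9282 + 1365 = -7917$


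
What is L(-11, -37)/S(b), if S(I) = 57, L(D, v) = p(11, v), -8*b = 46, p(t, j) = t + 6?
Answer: 17/57 ≈ 0.29825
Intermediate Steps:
p(t, j) = 6 + t
b = -23/4 (b = -⅛*46 = -23/4 ≈ -5.7500)
L(D, v) = 17 (L(D, v) = 6 + 11 = 17)
L(-11, -37)/S(b) = 17/57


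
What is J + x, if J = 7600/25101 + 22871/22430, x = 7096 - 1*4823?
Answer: 1280478625361/563015430 ≈ 2274.3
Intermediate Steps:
x = 2273 (x = 7096 - 4823 = 2273)
J = 744552971/563015430 (J = 7600*(1/25101) + 22871*(1/22430) = 7600/25101 + 22871/22430 = 744552971/563015430 ≈ 1.3224)
J + x = 744552971/563015430 + 2273 = 1280478625361/563015430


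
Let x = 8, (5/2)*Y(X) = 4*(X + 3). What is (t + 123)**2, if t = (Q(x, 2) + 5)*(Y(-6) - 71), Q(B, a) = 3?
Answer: 5841889/25 ≈ 2.3368e+5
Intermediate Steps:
Y(X) = 24/5 + 8*X/5 (Y(X) = 2*(4*(X + 3))/5 = 2*(4*(3 + X))/5 = 2*(12 + 4*X)/5 = 24/5 + 8*X/5)
t = -3032/5 (t = (3 + 5)*((24/5 + (8/5)*(-6)) - 71) = 8*((24/5 - 48/5) - 71) = 8*(-24/5 - 71) = 8*(-379/5) = -3032/5 ≈ -606.40)
(t + 123)**2 = (-3032/5 + 123)**2 = (-2417/5)**2 = 5841889/25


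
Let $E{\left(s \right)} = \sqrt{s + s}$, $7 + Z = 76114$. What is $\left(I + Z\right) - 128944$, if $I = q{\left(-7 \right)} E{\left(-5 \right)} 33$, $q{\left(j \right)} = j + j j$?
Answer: $-52837 + 1386 i \sqrt{10} \approx -52837.0 + 4382.9 i$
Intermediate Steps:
$q{\left(j \right)} = j + j^{2}$
$Z = 76107$ ($Z = -7 + 76114 = 76107$)
$E{\left(s \right)} = \sqrt{2} \sqrt{s}$ ($E{\left(s \right)} = \sqrt{2 s} = \sqrt{2} \sqrt{s}$)
$I = 1386 i \sqrt{10}$ ($I = - 7 \left(1 - 7\right) \sqrt{2} \sqrt{-5} \cdot 33 = \left(-7\right) \left(-6\right) \sqrt{2} i \sqrt{5} \cdot 33 = 42 i \sqrt{10} \cdot 33 = 1386 i \sqrt{10} \approx 4382.9 i$)
$\left(I + Z\right) - 128944 = \left(1386 i \sqrt{10} + 76107\right) - 128944 = \left(76107 + 1386 i \sqrt{10}\right) - 128944 = -52837 + 1386 i \sqrt{10}$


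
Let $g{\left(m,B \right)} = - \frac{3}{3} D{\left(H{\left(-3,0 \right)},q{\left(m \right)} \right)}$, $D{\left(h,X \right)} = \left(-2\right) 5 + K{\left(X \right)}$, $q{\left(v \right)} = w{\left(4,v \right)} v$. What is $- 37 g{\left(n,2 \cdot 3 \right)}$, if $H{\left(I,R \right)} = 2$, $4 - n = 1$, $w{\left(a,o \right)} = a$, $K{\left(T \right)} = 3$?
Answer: $-259$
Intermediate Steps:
$n = 3$ ($n = 4 - 1 = 3$)
$q{\left(v \right)} = 4 v$
$D{\left(h,X \right)} = -7$ ($D{\left(h,X \right)} = \left(-2\right) 5 + 3 = -10 + 3 = -7$)
$g{\left(m,B \right)} = 7$ ($g{\left(m,B \right)} = - \frac{3}{3} \left(-7\right) = \left(-3\right) \frac{1}{3} \left(-7\right) = \left(-1\right) \left(-7\right) = 7$)
$- 37 g{\left(n,2 \cdot 3 \right)} = \left(-37\right) 7 = -259$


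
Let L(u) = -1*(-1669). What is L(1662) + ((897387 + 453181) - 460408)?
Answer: 891829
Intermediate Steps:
L(u) = 1669
L(1662) + ((897387 + 453181) - 460408) = 1669 + ((897387 + 453181) - 460408) = 1669 + (1350568 - 460408) = 1669 + 890160 = 891829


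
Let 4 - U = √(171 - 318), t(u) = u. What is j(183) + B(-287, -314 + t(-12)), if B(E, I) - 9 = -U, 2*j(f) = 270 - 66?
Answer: 107 + 7*I*√3 ≈ 107.0 + 12.124*I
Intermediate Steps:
U = 4 - 7*I*√3 (U = 4 - √(171 - 318) = 4 - √(-147) = 4 - 7*I*√3 ≈ 4.0 - 12.124*I)
j(f) = 102 (j(f) = (270 - 66)/2 = (½)*204 = 102)
B(E, I) = 5 + 7*I*√3 (B(E, I) = 9 - (4 - 7*I*√3) = 9 + (-4 + 7*I*√3) = 5 + 7*I*√3)
j(183) + B(-287, -314 + t(-12)) = 102 + (5 + 7*I*√3) = 107 + 7*I*√3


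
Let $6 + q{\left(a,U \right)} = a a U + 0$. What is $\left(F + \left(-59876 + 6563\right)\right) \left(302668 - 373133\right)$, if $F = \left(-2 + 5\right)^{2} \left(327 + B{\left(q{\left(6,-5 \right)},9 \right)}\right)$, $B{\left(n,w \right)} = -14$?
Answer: $3558200640$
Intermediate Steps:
$q{\left(a,U \right)} = -6 + U a^{2}$ ($q{\left(a,U \right)} = -6 + \left(a a U + 0\right) = -6 + \left(a^{2} U + 0\right) = -6 + \left(U a^{2} + 0\right) = -6 + U a^{2}$)
$F = 2817$ ($F = \left(-2 + 5\right)^{2} \left(327 - 14\right) = 3^{2} \cdot 313 = 9 \cdot 313 = 2817$)
$\left(F + \left(-59876 + 6563\right)\right) \left(302668 - 373133\right) = \left(2817 + \left(-59876 + 6563\right)\right) \left(302668 - 373133\right) = \left(2817 - 53313\right) \left(-70465\right) = \left(-50496\right) \left(-70465\right) = 3558200640$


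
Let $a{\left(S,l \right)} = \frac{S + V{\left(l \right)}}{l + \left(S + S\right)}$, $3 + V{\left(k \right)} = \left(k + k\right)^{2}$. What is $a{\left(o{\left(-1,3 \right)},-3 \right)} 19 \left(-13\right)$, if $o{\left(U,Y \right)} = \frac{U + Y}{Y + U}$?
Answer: $8398$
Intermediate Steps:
$V{\left(k \right)} = -3 + 4 k^{2}$ ($V{\left(k \right)} = -3 + \left(k + k\right)^{2} = -3 + \left(2 k\right)^{2} = -3 + 4 k^{2}$)
$o{\left(U,Y \right)} = 1$ ($o{\left(U,Y \right)} = \frac{U + Y}{U + Y} = 1$)
$a{\left(S,l \right)} = \frac{-3 + S + 4 l^{2}}{l + 2 S}$ ($a{\left(S,l \right)} = \frac{S + \left(-3 + 4 l^{2}\right)}{l + \left(S + S\right)} = \frac{-3 + S + 4 l^{2}}{l + 2 S}$)
$a{\left(o{\left(-1,3 \right)},-3 \right)} 19 \left(-13\right) = \frac{-3 + 1 + 4 \left(-3\right)^{2}}{-3 + 2 \cdot 1} \cdot 19 \left(-13\right) = \frac{-3 + 1 + 4 \cdot 9}{-3 + 2} \cdot 19 \left(-13\right) = \frac{-3 + 1 + 36}{-1} \cdot 19 \left(-13\right) = \left(-1\right) 34 \cdot 19 \left(-13\right) = \left(-34\right) 19 \left(-13\right) = \left(-646\right) \left(-13\right) = 8398$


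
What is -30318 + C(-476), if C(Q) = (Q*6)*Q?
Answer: 1329138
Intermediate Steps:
C(Q) = 6*Q² (C(Q) = (6*Q)*Q = 6*Q²)
-30318 + C(-476) = -30318 + 6*(-476)² = -30318 + 6*226576 = -30318 + 1359456 = 1329138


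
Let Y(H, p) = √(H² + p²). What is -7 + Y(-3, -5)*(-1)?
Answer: -7 - √34 ≈ -12.831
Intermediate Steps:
-7 + Y(-3, -5)*(-1) = -7 + √((-3)² + (-5)²)*(-1) = -7 + √(9 + 25)*(-1) = -7 + √34*(-1) = -7 - √34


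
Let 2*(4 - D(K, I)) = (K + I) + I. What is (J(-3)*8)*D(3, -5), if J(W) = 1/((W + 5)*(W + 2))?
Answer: -30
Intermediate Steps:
D(K, I) = 4 - I - K/2 (D(K, I) = 4 - ((K + I) + I)/2 = 4 - ((I + K) + I)/2 = 4 - (K + 2*I)/2 = 4 + (-I - K/2) = 4 - I - K/2)
J(W) = 1/((2 + W)*(5 + W)) (J(W) = 1/((5 + W)*(2 + W)) = 1/((2 + W)*(5 + W)))
(J(-3)*8)*D(3, -5) = (8/(10 + (-3)² + 7*(-3)))*(4 - 1*(-5) - ½*3) = (8/(10 + 9 - 21))*(4 + 5 - 3/2) = (8/(-2))*(15/2) = -½*8*(15/2) = -4*15/2 = -30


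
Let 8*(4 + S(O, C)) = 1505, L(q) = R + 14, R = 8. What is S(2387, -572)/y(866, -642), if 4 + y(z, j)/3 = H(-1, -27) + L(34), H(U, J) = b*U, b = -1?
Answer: 491/152 ≈ 3.2303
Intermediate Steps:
L(q) = 22 (L(q) = 8 + 14 = 22)
H(U, J) = -U
y(z, j) = 57 (y(z, j) = -12 + 3*(-1*(-1) + 22) = -12 + 3*(1 + 22) = -12 + 3*23 = -12 + 69 = 57)
S(O, C) = 1473/8 (S(O, C) = -4 + (⅛)*1505 = -4 + 1505/8 = 1473/8)
S(2387, -572)/y(866, -642) = (1473/8)/57 = (1473/8)*(1/57) = 491/152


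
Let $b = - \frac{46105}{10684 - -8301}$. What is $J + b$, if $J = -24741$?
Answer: $- \frac{93950798}{3797} \approx -24743.0$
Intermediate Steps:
$b = - \frac{9221}{3797}$ ($b = - \frac{46105}{10684 + 8301} = - \frac{46105}{18985} = \left(-46105\right) \frac{1}{18985} = - \frac{9221}{3797} \approx -2.4285$)
$J + b = -24741 - \frac{9221}{3797} = - \frac{93950798}{3797}$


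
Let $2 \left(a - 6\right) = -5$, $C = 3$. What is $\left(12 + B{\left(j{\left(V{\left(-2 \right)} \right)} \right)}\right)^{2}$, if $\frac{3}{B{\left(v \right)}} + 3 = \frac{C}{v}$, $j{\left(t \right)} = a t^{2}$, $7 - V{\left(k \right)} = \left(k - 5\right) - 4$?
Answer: $\frac{155301444}{1283689} \approx 120.98$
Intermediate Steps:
$a = \frac{7}{2}$ ($a = 6 + \frac{1}{2} \left(-5\right) = 6 - \frac{5}{2} = \frac{7}{2} \approx 3.5$)
$V{\left(k \right)} = 16 - k$ ($V{\left(k \right)} = 7 - \left(\left(k - 5\right) - 4\right) = 7 - \left(\left(-5 + k\right) - 4\right) = 7 - \left(-9 + k\right) = 16 - k$)
$j{\left(t \right)} = \frac{7 t^{2}}{2}$
$B{\left(v \right)} = \frac{3}{-3 + \frac{3}{v}}$
$\left(12 + B{\left(j{\left(V{\left(-2 \right)} \right)} \right)}\right)^{2} = \left(12 - \frac{\frac{7}{2} \left(16 - -2\right)^{2}}{-1 + \frac{7 \left(16 - -2\right)^{2}}{2}}\right)^{2} = \left(12 - \frac{\frac{7}{2} \left(16 + 2\right)^{2}}{-1 + \frac{7 \left(16 + 2\right)^{2}}{2}}\right)^{2} = \left(12 - \frac{\frac{7}{2} \cdot 18^{2}}{-1 + \frac{7 \cdot 18^{2}}{2}}\right)^{2} = \left(12 - \frac{\frac{7}{2} \cdot 324}{-1 + \frac{7}{2} \cdot 324}\right)^{2} = \left(12 - \frac{1134}{-1 + 1134}\right)^{2} = \left(12 - \frac{1134}{1133}\right)^{2} = \left(\frac{12462}{1133}\right)^{2} = \frac{155301444}{1283689}$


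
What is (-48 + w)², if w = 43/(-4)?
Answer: 55225/16 ≈ 3451.6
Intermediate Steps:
w = -43/4 (w = 43*(-¼) = -43/4 ≈ -10.750)
(-48 + w)² = (-48 - 43/4)² = (-235/4)² = 55225/16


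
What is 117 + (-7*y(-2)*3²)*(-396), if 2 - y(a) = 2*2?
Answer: -49779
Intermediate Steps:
y(a) = -2 (y(a) = 2 - 2*2 = 2 - 1*4 = 2 - 4 = -2)
117 + (-7*y(-2)*3²)*(-396) = 117 + (-7*(-2)*3²)*(-396) = 117 + (14*9)*(-396) = 117 + 126*(-396) = 117 - 49896 = -49779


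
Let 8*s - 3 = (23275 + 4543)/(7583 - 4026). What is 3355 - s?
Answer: 95431391/28456 ≈ 3353.6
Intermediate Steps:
s = 38489/28456 (s = 3/8 + ((23275 + 4543)/(7583 - 4026))/8 = 3/8 + (27818/3557)/8 = 3/8 + (27818*(1/3557))/8 = 3/8 + (⅛)*(27818/3557) = 3/8 + 13909/14228 = 38489/28456 ≈ 1.3526)
3355 - s = 3355 - 1*38489/28456 = 3355 - 38489/28456 = 95431391/28456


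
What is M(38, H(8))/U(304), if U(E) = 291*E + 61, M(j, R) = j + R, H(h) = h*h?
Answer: 102/88525 ≈ 0.0011522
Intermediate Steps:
H(h) = h²
M(j, R) = R + j
U(E) = 61 + 291*E
M(38, H(8))/U(304) = (8² + 38)/(61 + 291*304) = (64 + 38)/(61 + 88464) = 102/88525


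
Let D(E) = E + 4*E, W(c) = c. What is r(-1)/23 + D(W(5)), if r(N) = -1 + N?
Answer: 573/23 ≈ 24.913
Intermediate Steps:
D(E) = 5*E
r(-1)/23 + D(W(5)) = (-1 - 1)/23 + 5*5 = -2*1/23 + 25 = -2/23 + 25 = 573/23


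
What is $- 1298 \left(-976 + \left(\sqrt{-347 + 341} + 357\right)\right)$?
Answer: $803462 - 1298 i \sqrt{6} \approx 8.0346 \cdot 10^{5} - 3179.4 i$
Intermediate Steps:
$- 1298 \left(-976 + \left(\sqrt{-347 + 341} + 357\right)\right) = - 1298 \left(-976 + \left(\sqrt{-6} + 357\right)\right) = - 1298 \left(-976 + \left(i \sqrt{6} + 357\right)\right) = - 1298 \left(-976 + \left(357 + i \sqrt{6}\right)\right) = - 1298 \left(-619 + i \sqrt{6}\right) = 803462 - 1298 i \sqrt{6}$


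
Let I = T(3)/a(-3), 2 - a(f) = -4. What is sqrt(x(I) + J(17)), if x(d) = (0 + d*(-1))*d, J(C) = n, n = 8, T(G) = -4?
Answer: 2*sqrt(17)/3 ≈ 2.7487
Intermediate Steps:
a(f) = 6 (a(f) = 2 - 1*(-4) = 2 + 4 = 6)
J(C) = 8
I = -2/3 (I = -4/6 = -4*1/6 = -2/3 ≈ -0.66667)
x(d) = -d**2 (x(d) = (0 - d)*d = (-d)*d = -d**2)
sqrt(x(I) + J(17)) = sqrt(-(-2/3)**2 + 8) = sqrt(-1*4/9 + 8) = sqrt(-4/9 + 8) = sqrt(68/9) = 2*sqrt(17)/3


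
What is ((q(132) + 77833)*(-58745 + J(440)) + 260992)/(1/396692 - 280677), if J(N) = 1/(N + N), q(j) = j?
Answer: 79937756053411395/4899062101252 ≈ 16317.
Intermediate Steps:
J(N) = 1/(2*N)
((q(132) + 77833)*(-58745 + J(440)) + 260992)/(1/396692 - 280677) = ((132 + 77833)*(-58745 + (1/2)/440) + 260992)/(1/396692 - 280677) = (77965*(-58745 + (1/2)*(1/440)) + 260992)/(1/396692 - 280677) = (77965*(-58745 + 1/880) + 260992)/(-111342320483/396692) = (77965*(-51695599/880) + 260992)*(-396692/111342320483) = (-806089475207/176 + 260992)*(-396692/111342320483) = -806043540615/176*(-396692/111342320483) = 79937756053411395/4899062101252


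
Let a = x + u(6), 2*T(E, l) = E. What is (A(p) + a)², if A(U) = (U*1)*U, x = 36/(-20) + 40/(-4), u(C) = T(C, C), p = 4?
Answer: 1296/25 ≈ 51.840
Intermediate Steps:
T(E, l) = E/2
u(C) = C/2
x = -59/5 (x = 36*(-1/20) + 40*(-¼) = -9/5 - 10 = -59/5 ≈ -11.800)
A(U) = U² (A(U) = U*U = U²)
a = -44/5 (a = -59/5 + (½)*6 = -59/5 + 3 = -44/5 ≈ -8.8000)
(A(p) + a)² = (4² - 44/5)² = (16 - 44/5)² = (36/5)² = 1296/25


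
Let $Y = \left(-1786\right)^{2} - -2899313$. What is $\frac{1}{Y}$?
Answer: $\frac{1}{6089109} \approx 1.6423 \cdot 10^{-7}$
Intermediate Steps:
$Y = 6089109$ ($Y = 3189796 + 2899313 = 6089109$)
$\frac{1}{Y} = \frac{1}{6089109}$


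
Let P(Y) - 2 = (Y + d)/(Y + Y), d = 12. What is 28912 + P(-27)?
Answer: 520457/18 ≈ 28914.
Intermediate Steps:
P(Y) = 2 + (12 + Y)/(2*Y) (P(Y) = 2 + (Y + 12)/(Y + Y) = 2 + (12 + Y)/((2*Y)) = 2 + (12 + Y)*(1/(2*Y)) = 2 + (12 + Y)/(2*Y))
28912 + P(-27) = 28912 + (5/2 + 6/(-27)) = 28912 + (5/2 + 6*(-1/27)) = 28912 + (5/2 - 2/9) = 28912 + 41/18 = 520457/18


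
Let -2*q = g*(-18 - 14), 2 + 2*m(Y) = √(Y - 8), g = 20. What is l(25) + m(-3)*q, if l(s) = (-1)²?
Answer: -319 + 160*I*√11 ≈ -319.0 + 530.66*I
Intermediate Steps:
l(s) = 1
m(Y) = -1 + √(-8 + Y)/2 (m(Y) = -1 + √(Y - 8)/2 = -1 + √(-8 + Y)/2)
q = 320 (q = -10*(-18 - 14) = -10*(-32) = -½*(-640) = 320)
l(25) + m(-3)*q = 1 + (-1 + √(-8 - 3)/2)*320 = 1 + (-1 + √(-11)/2)*320 = 1 + (-1 + (I*√11)/2)*320 = 1 + (-1 + I*√11/2)*320 = 1 + (-320 + 160*I*√11) = -319 + 160*I*√11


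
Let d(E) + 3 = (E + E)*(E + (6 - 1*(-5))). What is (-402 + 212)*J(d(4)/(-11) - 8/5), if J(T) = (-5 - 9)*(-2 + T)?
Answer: -416556/11 ≈ -37869.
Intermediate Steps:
d(E) = -3 + 2*E*(11 + E) (d(E) = -3 + (E + E)*(E + (6 - 1*(-5))) = -3 + (2*E)*(E + (6 + 5)) = -3 + (2*E)*(E + 11) = -3 + (2*E)*(11 + E) = -3 + 2*E*(11 + E))
J(T) = 28 - 14*T (J(T) = -14*(-2 + T) = 28 - 14*T)
(-402 + 212)*J(d(4)/(-11) - 8/5) = (-402 + 212)*(28 - 14*((-3 + 2*4² + 22*4)/(-11) - 8/5)) = -190*(28 - 14*((-3 + 2*16 + 88)*(-1/11) - 8*⅕)) = -190*(28 - 14*((-3 + 32 + 88)*(-1/11) - 8/5)) = -190*(28 - 14*(117*(-1/11) - 8/5)) = -190*(28 - 14*(-117/11 - 8/5)) = -190*(28 - 14*(-673/55)) = -190*(28 + 9422/55) = -190*10962/55 = -416556/11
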